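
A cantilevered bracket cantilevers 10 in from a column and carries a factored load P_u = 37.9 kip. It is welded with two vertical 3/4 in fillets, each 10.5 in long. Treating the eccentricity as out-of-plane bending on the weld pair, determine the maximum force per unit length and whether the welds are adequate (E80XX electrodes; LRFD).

E80XX → F_EXX = 80 ksi.
L_w = 2 × 10.5 = 21 in; section modulus (unit throat) S = 2 × L²/6 = 36.75 in².
Direct shear f_v = P/L_w = 37.9/21 = 1.805 kip/in.
Moment M = P × e = 37.9 × 10 = 379 kip·in; bending f_b = M/S = 10.31 kip/in.
f_max = √(f_v² + f_b²) = √(1.805² + 10.31²) = 10.47 kip/in.
φr_n = 0.75 × 0.6 × 80 × (0.707 × 0.75) = 19.09 kip/in → adequate.

f_max ≈ 10.5 kip/in; adequate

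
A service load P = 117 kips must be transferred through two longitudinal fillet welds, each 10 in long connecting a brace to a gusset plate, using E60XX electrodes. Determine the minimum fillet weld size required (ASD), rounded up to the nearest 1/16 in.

w = 1/2 in

E60XX → F_EXX = 60 ksi.
Total weld length L = 20 in.
Required throat t_e = P × Ω / (0.6 F_EXX × L) = 117 × 2.0 / (0.6 × 60 × 20) = 0.325 in.
Required leg w = t_e / 0.707 = 0.4597 in → use 1/2 in.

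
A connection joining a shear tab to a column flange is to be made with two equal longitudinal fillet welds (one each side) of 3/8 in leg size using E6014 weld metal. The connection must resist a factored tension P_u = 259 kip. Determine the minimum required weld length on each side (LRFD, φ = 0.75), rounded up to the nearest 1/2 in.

L = 18.5 in on each side

E60XX → F_EXX = 60 ksi.
Throat t_e = 0.707 × 0.375 = 0.2651 in.
φr_n = 0.75 × 0.6 × 60 × 0.2651 = 7.158 kip/in.
L_req = P_u / φr_n = 259 / 7.158 = 36.18 in total.
Per side: 36.18 / 2 = 18.09 in.
Round up → use L = 18.5 in on each side.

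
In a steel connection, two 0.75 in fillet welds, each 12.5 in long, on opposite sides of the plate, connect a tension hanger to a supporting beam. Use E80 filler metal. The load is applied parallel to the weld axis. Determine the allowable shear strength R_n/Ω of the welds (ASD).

R_n/Ω ≈ 318 kips

E80XX → F_EXX = 80 ksi.
Effective throat t_e = 0.707 × 0.75 = 0.5302 in.
Total length L = 25 in; A_we = 0.5302 × 25 = 13.26 in².
F_nw = 0.6 F_EXX = 0.6 × 80 = 48 ksi.
R_n = 48 × 13.26 = 636.3 kips; R_n/Ω = 636.3/2.0 = 318.1 kips.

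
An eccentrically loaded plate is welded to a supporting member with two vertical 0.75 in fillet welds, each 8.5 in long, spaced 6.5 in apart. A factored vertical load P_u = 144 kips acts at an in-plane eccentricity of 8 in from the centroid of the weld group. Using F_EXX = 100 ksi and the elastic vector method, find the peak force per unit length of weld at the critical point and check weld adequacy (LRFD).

Total weld length L_w = 17 in. Treat welds as unit-width lines.
Polar moment about centroid: J = 2[d³/12 + d(b/2)²] = 2[8.5³/12 + 8.5×3.25²] = 281.9 in³.
Direct shear f_v = P/L_w = 144 / 17 = 8.471 kip/in (vertical).
Torsion M = P·e = 144 × 8 = 1152 kip·in.
Critical point at (x, y) = (3.25, 4.25) from centroid. f_tx = M·y/J = 17.37 kip/in; f_ty = M·x/J = 13.28 kip/in.
Resultant f_max = √[f_tx² + (f_v + f_ty)²] = √[17.37² + (8.471 + 13.28)²] = 27.83 kip/in.
Capacity per unit length: φr_n = 0.75 × 0.6 × 100 × (0.707 × 0.75) = 23.86 kip/in.
27.83 > 23.86 → NOT adequate.

f_max ≈ 27.8 kip/in; NOT adequate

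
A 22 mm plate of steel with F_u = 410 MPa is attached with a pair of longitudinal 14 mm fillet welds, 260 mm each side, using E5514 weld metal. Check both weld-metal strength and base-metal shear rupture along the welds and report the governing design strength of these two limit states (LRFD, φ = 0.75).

φR_n ≈ 1270 kN (weld metal governs)

E55XX → F_EXX = 550 MPa.
t_e = 0.707 × 14 = 9.898 mm; L = 520 mm.
Weld metal: φR_n = 0.75 × 0.6 × 550 × 9.898 × 520 × 10⁻³ = 1274 kN.
Base metal (shear rupture): φR_n = 0.75 × 0.6 × 410 × 22 × 520 × 10⁻³ = 2111 kN.
Governing: weld metal.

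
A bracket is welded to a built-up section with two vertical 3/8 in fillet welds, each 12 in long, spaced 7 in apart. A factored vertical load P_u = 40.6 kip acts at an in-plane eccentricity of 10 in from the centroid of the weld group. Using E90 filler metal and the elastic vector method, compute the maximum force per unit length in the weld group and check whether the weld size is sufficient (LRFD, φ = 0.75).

E90XX → F_EXX = 90 ksi.
Total weld length L_w = 24 in. Treat welds as unit-width lines.
Polar moment about centroid: J = 2[d³/12 + d(b/2)²] = 2[12³/12 + 12×3.5²] = 582 in³.
Direct shear f_v = P/L_w = 40.6 / 24 = 1.692 kip/in (vertical).
Torsion M = P·e = 40.6 × 10 = 406 kip·in.
Critical point at (x, y) = (3.5, 6) from centroid. f_tx = M·y/J = 4.186 kip/in; f_ty = M·x/J = 2.442 kip/in.
Resultant f_max = √[f_tx² + (f_v + f_ty)²] = √[4.186² + (1.692 + 2.442)²] = 5.882 kip/in.
Capacity per unit length: φr_n = 0.75 × 0.6 × 90 × (0.707 × 0.375) = 10.74 kip/in.
5.882 ≤ 10.74 → adequate.

f_max ≈ 5.88 kip/in; adequate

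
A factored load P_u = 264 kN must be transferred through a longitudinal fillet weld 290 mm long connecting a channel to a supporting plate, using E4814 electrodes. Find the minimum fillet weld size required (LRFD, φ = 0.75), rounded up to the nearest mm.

w = 6 mm

E48XX → F_EXX = 480 MPa.
Total weld length L = 290 mm.
Required throat t_e = P_u / (φ × 0.6 F_EXX × L) = 264 / (0.75 × 0.6 × 480 × 290 × 10⁻³) = 4.215 mm.
Required leg w = t_e / 0.707 = 5.961 mm → use 6 mm.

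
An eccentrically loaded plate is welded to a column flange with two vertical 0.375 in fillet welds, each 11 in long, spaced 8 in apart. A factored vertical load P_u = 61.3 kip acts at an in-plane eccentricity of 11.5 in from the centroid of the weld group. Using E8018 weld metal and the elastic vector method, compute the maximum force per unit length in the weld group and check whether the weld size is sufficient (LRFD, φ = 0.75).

E80XX → F_EXX = 80 ksi.
Total weld length L_w = 22 in. Treat welds as unit-width lines.
Polar moment about centroid: J = 2[d³/12 + d(b/2)²] = 2[11³/12 + 11×4²] = 573.8 in³.
Direct shear f_v = P/L_w = 61.3 / 22 = 2.786 kip/in (vertical).
Torsion M = P·e = 61.3 × 11.5 = 704.95 kip·in.
Critical point at (x, y) = (4, 5.5) from centroid. f_tx = M·y/J = 6.757 kip/in; f_ty = M·x/J = 4.914 kip/in.
Resultant f_max = √[f_tx² + (f_v + f_ty)²] = √[6.757² + (2.786 + 4.914)²] = 10.24 kip/in.
Capacity per unit length: φr_n = 0.75 × 0.6 × 80 × (0.707 × 0.375) = 9.544 kip/in.
10.24 > 9.544 → NOT adequate.

f_max ≈ 10.2 kip/in; NOT adequate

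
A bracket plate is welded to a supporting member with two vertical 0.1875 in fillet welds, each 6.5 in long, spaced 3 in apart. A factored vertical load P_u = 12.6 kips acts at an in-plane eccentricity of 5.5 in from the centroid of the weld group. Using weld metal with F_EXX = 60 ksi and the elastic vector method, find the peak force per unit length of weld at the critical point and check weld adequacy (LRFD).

f_max ≈ 3.82 kip/in; NOT adequate

Total weld length L_w = 13 in. Treat welds as unit-width lines.
Polar moment about centroid: J = 2[d³/12 + d(b/2)²] = 2[6.5³/12 + 6.5×1.5²] = 75.02 in³.
Direct shear f_v = P/L_w = 12.6 / 13 = 0.9692 kip/in (vertical).
Torsion M = P·e = 12.6 × 5.5 = 69.3 kip·in.
Critical point at (x, y) = (1.5, 3.25) from centroid. f_tx = M·y/J = 3.002 kip/in; f_ty = M·x/J = 1.386 kip/in.
Resultant f_max = √[f_tx² + (f_v + f_ty)²] = √[3.002² + (0.9692 + 1.386)²] = 3.816 kip/in.
Capacity per unit length: φr_n = 0.75 × 0.6 × 60 × (0.707 × 0.1875) = 3.579 kip/in.
3.816 > 3.579 → NOT adequate.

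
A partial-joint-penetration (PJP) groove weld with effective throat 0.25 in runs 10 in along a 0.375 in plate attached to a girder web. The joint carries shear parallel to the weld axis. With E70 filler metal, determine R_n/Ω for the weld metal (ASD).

E70XX → F_EXX = 70 ksi.
Effective throat (given) t_e = 0.25 in.
A_we = 0.25 × 10 = 2.5 in².
F_nw = 0.6 F_EXX = 42 ksi.
R_n/Ω = (42 × 2.5) / 2.0 = 52.5 kip.

R_n/Ω ≈ 52.5 kip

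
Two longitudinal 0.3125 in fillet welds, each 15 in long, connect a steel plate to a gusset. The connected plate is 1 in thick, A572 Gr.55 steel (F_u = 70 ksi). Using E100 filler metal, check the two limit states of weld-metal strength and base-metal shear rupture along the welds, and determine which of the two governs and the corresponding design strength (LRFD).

E100XX → F_EXX = 100 ksi.
t_e = 0.707 × 0.3125 = 0.2209 in; L = 30 in.
Weld metal: φR_n = 0.75 × 0.6 × 100 × 0.2209 × 30 = 298.3 kip.
Base metal (shear rupture): φR_n = 0.75 × 0.6 × 70 × 1 × 30 = 945 kip.
Governing: weld metal.

φR_n ≈ 298 kip (weld metal governs)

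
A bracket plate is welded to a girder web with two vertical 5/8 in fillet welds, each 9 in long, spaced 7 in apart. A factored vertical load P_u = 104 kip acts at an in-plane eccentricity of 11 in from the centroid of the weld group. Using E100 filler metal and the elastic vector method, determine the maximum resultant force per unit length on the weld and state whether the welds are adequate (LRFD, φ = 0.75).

E100XX → F_EXX = 100 ksi.
Total weld length L_w = 18 in. Treat welds as unit-width lines.
Polar moment about centroid: J = 2[d³/12 + d(b/2)²] = 2[9³/12 + 9×3.5²] = 342 in³.
Direct shear f_v = P/L_w = 104 / 18 = 5.778 kip/in (vertical).
Torsion M = P·e = 104 × 11 = 1144 kip·in.
Critical point at (x, y) = (3.5, 4.5) from centroid. f_tx = M·y/J = 15.05 kip/in; f_ty = M·x/J = 11.71 kip/in.
Resultant f_max = √[f_tx² + (f_v + f_ty)²] = √[15.05² + (5.778 + 11.71)²] = 23.07 kip/in.
Capacity per unit length: φr_n = 0.75 × 0.6 × 100 × (0.707 × 0.625) = 19.88 kip/in.
23.07 > 19.88 → NOT adequate.

f_max ≈ 23.1 kip/in; NOT adequate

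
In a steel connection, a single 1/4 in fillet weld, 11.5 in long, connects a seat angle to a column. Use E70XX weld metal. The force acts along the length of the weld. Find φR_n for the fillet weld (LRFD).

φR_n ≈ 64 kip

E70XX → F_EXX = 70 ksi.
Effective throat t_e = 0.707 × 0.25 = 0.1767 in.
Total length L = 11.5 in; A_we = 0.1767 × 11.5 = 2.033 in².
F_nw = 0.6 F_EXX = 0.6 × 70 = 42 ksi.
φR_n = 0.75 × 42 × 2.033 = 64.03 kip.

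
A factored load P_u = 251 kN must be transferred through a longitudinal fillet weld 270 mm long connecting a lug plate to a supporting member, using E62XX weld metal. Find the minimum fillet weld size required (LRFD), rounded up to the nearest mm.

E62XX → F_EXX = 620 MPa.
Total weld length L = 270 mm.
Required throat t_e = P_u / (φ × 0.6 F_EXX × L) = 251 / (0.75 × 0.6 × 620 × 270 × 10⁻³) = 3.332 mm.
Required leg w = t_e / 0.707 = 4.713 mm → use 5 mm.

w = 5 mm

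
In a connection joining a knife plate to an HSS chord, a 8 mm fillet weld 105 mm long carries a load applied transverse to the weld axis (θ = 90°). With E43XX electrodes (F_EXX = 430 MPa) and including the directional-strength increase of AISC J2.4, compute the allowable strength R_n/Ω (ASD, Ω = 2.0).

t_e = 0.707 × 8 = 5.656 mm; A_we = 5.656 × 105 = 593.9 mm².
Directional factor: 1.0 + 0.5 sin^1.5(90°) = 1.5.
F_nw = 0.6 × 430 × 1.5 = 387 MPa.
R_n/Ω = (387 × 593.9) / 2.0 × 10⁻³ = 114.9 kN.

R_n/Ω ≈ 115 kN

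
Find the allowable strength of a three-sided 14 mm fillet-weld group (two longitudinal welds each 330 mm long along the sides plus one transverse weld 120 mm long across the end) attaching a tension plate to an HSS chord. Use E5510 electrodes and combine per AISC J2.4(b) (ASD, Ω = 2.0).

R_n/Ω ≈ 1270 kN

E55XX → F_EXX = 550 MPa.
t_e = 0.707 × 14 = 9.898 mm.
R_nwl = 0.6 × 550 × 9.898 × 660 × 10⁻³ = 2156 kN (longitudinal, 2 welds).
R_nwt = 0.6 × 550 × 9.898 × 120 × 10⁻³ = 392 kN (transverse, base value).
(i) R_nwl + R_nwt = 2548 kN; (ii) 0.85 R_nwl + 1.5 R_nwt = 2420 kN.
R_n = max = 2548 kN [governs: (i)]; R_n/Ω = 1274 kN.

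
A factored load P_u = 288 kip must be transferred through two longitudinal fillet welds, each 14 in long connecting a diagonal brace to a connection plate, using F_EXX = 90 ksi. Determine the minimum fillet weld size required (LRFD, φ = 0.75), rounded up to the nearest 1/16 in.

Total weld length L = 28 in.
Required throat t_e = P_u / (φ × 0.6 F_EXX × L) = 288 / (0.75 × 0.6 × 90 × 28) = 0.254 in.
Required leg w = t_e / 0.707 = 0.3592 in → use 3/8 in.

w = 3/8 in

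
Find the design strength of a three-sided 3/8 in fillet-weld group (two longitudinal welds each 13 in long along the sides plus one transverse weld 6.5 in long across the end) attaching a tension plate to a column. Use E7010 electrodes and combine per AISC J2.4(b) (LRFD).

E70XX → F_EXX = 70 ksi.
t_e = 0.707 × 0.375 = 0.2651 in.
R_nwl = 0.6 × 70 × 0.2651 × 26 = 289.5 kip (longitudinal, 2 welds).
R_nwt = 0.6 × 70 × 0.2651 × 6.5 = 72.38 kip (transverse, base value).
(i) R_nwl + R_nwt = 361.9 kip; (ii) 0.85 R_nwl + 1.5 R_nwt = 354.7 kip.
R_n = max = 361.9 kip [governs: (i)]; φR_n = 271.4 kip.

φR_n ≈ 271 kip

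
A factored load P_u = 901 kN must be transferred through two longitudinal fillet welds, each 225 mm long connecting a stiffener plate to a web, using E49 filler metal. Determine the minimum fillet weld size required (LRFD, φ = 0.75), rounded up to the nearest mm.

E49XX → F_EXX = 490 MPa.
Total weld length L = 450 mm.
Required throat t_e = P_u / (φ × 0.6 F_EXX × L) = 901 / (0.75 × 0.6 × 490 × 450 × 10⁻³) = 9.08 mm.
Required leg w = t_e / 0.707 = 12.84 mm → use 13 mm.

w = 13 mm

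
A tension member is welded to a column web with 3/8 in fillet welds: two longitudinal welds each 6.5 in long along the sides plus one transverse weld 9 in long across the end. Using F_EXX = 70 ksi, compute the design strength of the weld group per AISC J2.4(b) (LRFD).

t_e = 0.707 × 0.375 = 0.2651 in.
R_nwl = 0.6 × 70 × 0.2651 × 13 = 144.8 kip (longitudinal, 2 welds).
R_nwt = 0.6 × 70 × 0.2651 × 9 = 100.2 kip (transverse, base value).
(i) R_nwl + R_nwt = 245 kip; (ii) 0.85 R_nwl + 1.5 R_nwt = 273.4 kip.
R_n = max = 273.4 kip [governs: (ii)]; φR_n = 205 kip.

φR_n ≈ 205 kip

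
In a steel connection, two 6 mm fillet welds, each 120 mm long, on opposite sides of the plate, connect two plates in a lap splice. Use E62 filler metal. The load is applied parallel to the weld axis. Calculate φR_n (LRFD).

φR_n ≈ 284 kN

E62XX → F_EXX = 620 MPa.
Effective throat t_e = 0.707 × 6 = 4.242 mm.
Total length L = 240 mm; A_we = 4.242 × 240 = 1018 mm².
F_nw = 0.6 F_EXX = 0.6 × 620 = 372 MPa.
φR_n = 0.75 × 372 × 1018 × 10⁻³ = 284 kN.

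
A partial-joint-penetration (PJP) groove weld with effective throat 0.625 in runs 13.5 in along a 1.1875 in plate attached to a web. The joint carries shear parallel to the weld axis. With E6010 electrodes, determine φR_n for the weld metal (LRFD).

E60XX → F_EXX = 60 ksi.
Effective throat (given) t_e = 0.625 in.
A_we = 0.625 × 13.5 = 8.438 in².
F_nw = 0.6 F_EXX = 36 ksi.
φR_n = 0.75 × 36 × 8.438 = 227.8 kips.

φR_n ≈ 228 kips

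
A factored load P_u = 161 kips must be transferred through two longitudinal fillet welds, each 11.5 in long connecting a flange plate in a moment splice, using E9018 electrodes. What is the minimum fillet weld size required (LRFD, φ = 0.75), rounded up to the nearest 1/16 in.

w = 1/4 in

E90XX → F_EXX = 90 ksi.
Total weld length L = 23 in.
Required throat t_e = P_u / (φ × 0.6 F_EXX × L) = 161 / (0.75 × 0.6 × 90 × 23) = 0.1728 in.
Required leg w = t_e / 0.707 = 0.2445 in → use 1/4 in.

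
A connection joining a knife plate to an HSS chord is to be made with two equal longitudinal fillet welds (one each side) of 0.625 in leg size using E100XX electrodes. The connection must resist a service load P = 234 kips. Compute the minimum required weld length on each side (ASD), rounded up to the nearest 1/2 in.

L = 9 in on each side

E100XX → F_EXX = 100 ksi.
Throat t_e = 0.707 × 0.625 = 0.4419 in.
r_n/Ω = (0.6 × 100 × 0.4419) / 2.0 = 13.26 kip/in.
L_req = P / (r_n/Ω) = 234 / 13.26 = 17.65 in total.
Per side: 17.65 / 2 = 8.826 in.
Round up → use L = 9 in on each side.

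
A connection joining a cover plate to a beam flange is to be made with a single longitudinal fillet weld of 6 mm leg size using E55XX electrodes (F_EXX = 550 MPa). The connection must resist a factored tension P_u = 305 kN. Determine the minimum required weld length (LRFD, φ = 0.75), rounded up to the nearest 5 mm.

Throat t_e = 0.707 × 6 = 4.242 mm.
φr_n = 0.75 × 0.6 × 550 × 4.242 × 10⁻³ = 1.05 kN/mm.
L_req = P_u / φr_n = 305 / 1.05 = 290.5 mm total.
Round up → use L = 295 mm.

L = 295 mm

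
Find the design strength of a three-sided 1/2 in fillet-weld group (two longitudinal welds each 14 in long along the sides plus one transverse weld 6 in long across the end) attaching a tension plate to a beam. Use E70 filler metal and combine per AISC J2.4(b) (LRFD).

φR_n ≈ 379 kips

E70XX → F_EXX = 70 ksi.
t_e = 0.707 × 0.5 = 0.3535 in.
R_nwl = 0.6 × 70 × 0.3535 × 28 = 415.7 kips (longitudinal, 2 welds).
R_nwt = 0.6 × 70 × 0.3535 × 6 = 89.08 kips (transverse, base value).
(i) R_nwl + R_nwt = 504.8 kips; (ii) 0.85 R_nwl + 1.5 R_nwt = 487 kips.
R_n = max = 504.8 kips [governs: (i)]; φR_n = 378.6 kips.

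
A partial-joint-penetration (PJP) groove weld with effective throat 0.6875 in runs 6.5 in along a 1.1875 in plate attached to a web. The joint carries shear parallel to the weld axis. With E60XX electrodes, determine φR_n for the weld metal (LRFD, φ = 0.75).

φR_n ≈ 121 kips

E60XX → F_EXX = 60 ksi.
Effective throat (given) t_e = 0.6875 in.
A_we = 0.6875 × 6.5 = 4.469 in².
F_nw = 0.6 F_EXX = 36 ksi.
φR_n = 0.75 × 36 × 4.469 = 120.7 kips.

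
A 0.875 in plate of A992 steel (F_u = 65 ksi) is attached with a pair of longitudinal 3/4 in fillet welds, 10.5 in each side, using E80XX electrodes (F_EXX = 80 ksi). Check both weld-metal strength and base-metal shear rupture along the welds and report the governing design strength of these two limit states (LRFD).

φR_n ≈ 401 kip (weld metal governs)

t_e = 0.707 × 0.75 = 0.5302 in; L = 21 in.
Weld metal: φR_n = 0.75 × 0.6 × 80 × 0.5302 × 21 = 400.9 kip.
Base metal (shear rupture): φR_n = 0.75 × 0.6 × 65 × 0.875 × 21 = 537.5 kip.
Governing: weld metal.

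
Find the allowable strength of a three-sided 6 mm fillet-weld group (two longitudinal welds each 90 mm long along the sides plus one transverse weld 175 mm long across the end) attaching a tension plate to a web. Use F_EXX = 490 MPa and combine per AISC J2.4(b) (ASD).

R_n/Ω ≈ 259 kN

t_e = 0.707 × 6 = 4.242 mm.
R_nwl = 0.6 × 490 × 4.242 × 180 × 10⁻³ = 224.5 kN (longitudinal, 2 welds).
R_nwt = 0.6 × 490 × 4.242 × 175 × 10⁻³ = 218.3 kN (transverse, base value).
(i) R_nwl + R_nwt = 442.7 kN; (ii) 0.85 R_nwl + 1.5 R_nwt = 518.2 kN.
R_n = max = 518.2 kN [governs: (ii)]; R_n/Ω = 259.1 kN.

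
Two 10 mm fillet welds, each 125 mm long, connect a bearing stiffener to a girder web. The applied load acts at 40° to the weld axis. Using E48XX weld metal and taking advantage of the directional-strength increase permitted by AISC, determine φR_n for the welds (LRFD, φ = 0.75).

φR_n ≈ 480 kN

E48XX → F_EXX = 480 MPa.
t_e = 0.707 × 10 = 7.07 mm; A_we = 7.07 × 250 = 1767 mm².
Directional factor: 1.0 + 0.5 sin^1.5(40°) = 1.258.
F_nw = 0.6 × 480 × 1.258 = 362.2 MPa.
φR_n = 0.75 × 362.2 × 1767 × 10⁻³ = 480.2 kN.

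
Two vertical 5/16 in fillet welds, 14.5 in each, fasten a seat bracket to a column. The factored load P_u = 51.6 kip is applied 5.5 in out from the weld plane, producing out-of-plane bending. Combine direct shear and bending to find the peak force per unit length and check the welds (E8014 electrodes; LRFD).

f_max ≈ 4.42 kip/in; adequate

E80XX → F_EXX = 80 ksi.
L_w = 2 × 14.5 = 29 in; section modulus (unit throat) S = 2 × L²/6 = 70.08 in².
Direct shear f_v = P/L_w = 51.6/29 = 1.779 kip/in.
Moment M = P × e = 51.6 × 5.5 = 283.8 kip·in; bending f_b = M/S = 4.049 kip/in.
f_max = √(f_v² + f_b²) = √(1.779² + 4.049²) = 4.423 kip/in.
φr_n = 0.75 × 0.6 × 80 × (0.707 × 0.3125) = 7.954 kip/in → adequate.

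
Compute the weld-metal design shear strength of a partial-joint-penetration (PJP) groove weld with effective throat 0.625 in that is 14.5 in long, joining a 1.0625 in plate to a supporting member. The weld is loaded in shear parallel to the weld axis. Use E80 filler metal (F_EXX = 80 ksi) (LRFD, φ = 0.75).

Effective throat (given) t_e = 0.625 in.
A_we = 0.625 × 14.5 = 9.062 in².
F_nw = 0.6 F_EXX = 48 ksi.
φR_n = 0.75 × 48 × 9.062 = 326.2 kips.

φR_n ≈ 326 kips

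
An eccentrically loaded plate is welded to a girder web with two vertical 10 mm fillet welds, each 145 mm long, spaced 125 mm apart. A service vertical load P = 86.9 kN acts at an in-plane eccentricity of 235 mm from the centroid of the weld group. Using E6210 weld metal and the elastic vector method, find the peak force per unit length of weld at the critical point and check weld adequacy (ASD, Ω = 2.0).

E62XX → F_EXX = 620 MPa.
Total weld length L_w = 290 mm. Treat welds as unit-width lines.
Polar moment about centroid: J = 2[d³/12 + d(b/2)²] = 2[145³/12 + 145×62.5²] = 1641000 mm³.
Direct shear f_v = P/L_w = 86.9×10³ / 290 = 299.7 N/mm (vertical).
Torsion M = P·e = 86.9×10³ × 235 = 20422000 N·mm.
Critical point at (x, y) = (62.5, 72.5) from centroid. f_tx = M·y/J = 902.3 N/mm; f_ty = M·x/J = 777.8 N/mm.
Resultant f_max = √[f_tx² + (f_v + f_ty)²] = √[902.3² + (299.7 + 777.8)²] = 1405 N/mm.
Capacity per unit length: r_n/Ω = (1/2.0) × 0.6 × 620 × (0.707 × 10) = 1315 N/mm.
1405 > 1315 → NOT adequate.

f_max ≈ 1410 N/mm; NOT adequate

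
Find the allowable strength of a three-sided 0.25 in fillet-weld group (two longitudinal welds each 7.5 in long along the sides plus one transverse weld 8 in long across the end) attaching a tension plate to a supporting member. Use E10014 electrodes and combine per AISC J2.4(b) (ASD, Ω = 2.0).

E100XX → F_EXX = 100 ksi.
t_e = 0.707 × 0.25 = 0.1767 in.
R_nwl = 0.6 × 100 × 0.1767 × 15 = 159.1 kip (longitudinal, 2 welds).
R_nwt = 0.6 × 100 × 0.1767 × 8 = 84.84 kip (transverse, base value).
(i) R_nwl + R_nwt = 243.9 kip; (ii) 0.85 R_nwl + 1.5 R_nwt = 262.5 kip.
R_n = max = 262.5 kip [governs: (ii)]; R_n/Ω = 131.2 kip.

R_n/Ω ≈ 131 kip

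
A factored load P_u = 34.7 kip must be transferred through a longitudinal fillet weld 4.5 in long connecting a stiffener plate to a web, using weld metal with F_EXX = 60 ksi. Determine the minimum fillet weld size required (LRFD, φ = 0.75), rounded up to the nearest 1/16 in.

w = 7/16 in

Total weld length L = 4.5 in.
Required throat t_e = P_u / (φ × 0.6 F_EXX × L) = 34.7 / (0.75 × 0.6 × 60 × 4.5) = 0.2856 in.
Required leg w = t_e / 0.707 = 0.404 in → use 7/16 in.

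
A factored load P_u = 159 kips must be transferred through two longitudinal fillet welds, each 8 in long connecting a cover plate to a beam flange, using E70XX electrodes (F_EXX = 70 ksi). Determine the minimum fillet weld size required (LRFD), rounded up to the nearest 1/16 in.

w = 1/2 in

Total weld length L = 16 in.
Required throat t_e = P_u / (φ × 0.6 F_EXX × L) = 159 / (0.75 × 0.6 × 70 × 16) = 0.3155 in.
Required leg w = t_e / 0.707 = 0.4462 in → use 1/2 in.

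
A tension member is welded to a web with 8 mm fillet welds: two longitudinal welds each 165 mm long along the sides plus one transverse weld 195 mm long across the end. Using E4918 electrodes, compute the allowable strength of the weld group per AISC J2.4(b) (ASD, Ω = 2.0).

R_n/Ω ≈ 476 kN

E49XX → F_EXX = 490 MPa.
t_e = 0.707 × 8 = 5.656 mm.
R_nwl = 0.6 × 490 × 5.656 × 330 × 10⁻³ = 548.7 kN (longitudinal, 2 welds).
R_nwt = 0.6 × 490 × 5.656 × 195 × 10⁻³ = 324.3 kN (transverse, base value).
(i) R_nwl + R_nwt = 873 kN; (ii) 0.85 R_nwl + 1.5 R_nwt = 952.8 kN.
R_n = max = 952.8 kN [governs: (ii)]; R_n/Ω = 476.4 kN.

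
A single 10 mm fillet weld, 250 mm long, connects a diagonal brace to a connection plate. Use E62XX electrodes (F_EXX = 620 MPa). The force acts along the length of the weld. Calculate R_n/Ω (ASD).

Effective throat t_e = 0.707 × 10 = 7.07 mm.
Total length L = 250 mm; A_we = 7.07 × 250 = 1767 mm².
F_nw = 0.6 F_EXX = 0.6 × 620 = 372 MPa.
R_n = 372 × 1767 × 10⁻³ = 657.5 kN; R_n/Ω = 657.5/2.0 = 328.8 kN.

R_n/Ω ≈ 329 kN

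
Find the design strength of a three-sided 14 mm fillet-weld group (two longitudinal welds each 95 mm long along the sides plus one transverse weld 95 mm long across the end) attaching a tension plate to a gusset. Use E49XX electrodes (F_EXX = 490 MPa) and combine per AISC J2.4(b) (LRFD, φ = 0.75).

φR_n ≈ 663 kN

t_e = 0.707 × 14 = 9.898 mm.
R_nwl = 0.6 × 490 × 9.898 × 190 × 10⁻³ = 552.9 kN (longitudinal, 2 welds).
R_nwt = 0.6 × 490 × 9.898 × 95 × 10⁻³ = 276.5 kN (transverse, base value).
(i) R_nwl + R_nwt = 829.4 kN; (ii) 0.85 R_nwl + 1.5 R_nwt = 884.6 kN.
R_n = max = 884.6 kN [governs: (ii)]; φR_n = 663.5 kN.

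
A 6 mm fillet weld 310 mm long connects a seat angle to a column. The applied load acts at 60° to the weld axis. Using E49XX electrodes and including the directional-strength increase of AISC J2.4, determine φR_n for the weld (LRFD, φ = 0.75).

φR_n ≈ 407 kN

E49XX → F_EXX = 490 MPa.
t_e = 0.707 × 6 = 4.242 mm; A_we = 4.242 × 310 = 1315 mm².
Directional factor: 1.0 + 0.5 sin^1.5(60°) = 1.403.
F_nw = 0.6 × 490 × 1.403 = 412.5 MPa.
φR_n = 0.75 × 412.5 × 1315 × 10⁻³ = 406.8 kN.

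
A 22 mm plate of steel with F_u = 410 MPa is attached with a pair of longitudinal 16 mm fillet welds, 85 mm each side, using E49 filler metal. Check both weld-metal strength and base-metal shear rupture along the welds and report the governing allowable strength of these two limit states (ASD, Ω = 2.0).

R_n/Ω ≈ 283 kN (weld metal governs)

E49XX → F_EXX = 490 MPa.
t_e = 0.707 × 16 = 11.31 mm; L = 170 mm.
Weld metal: R_n/Ω = (1/2.0) × 0.6 × 490 × 11.31 × 170 × 10⁻³ = 282.7 kN.
Base metal (shear rupture): R_n/Ω = (1/2.0) × 0.6 × 410 × 22 × 170 × 10⁻³ = 460 kN.
Governing: weld metal.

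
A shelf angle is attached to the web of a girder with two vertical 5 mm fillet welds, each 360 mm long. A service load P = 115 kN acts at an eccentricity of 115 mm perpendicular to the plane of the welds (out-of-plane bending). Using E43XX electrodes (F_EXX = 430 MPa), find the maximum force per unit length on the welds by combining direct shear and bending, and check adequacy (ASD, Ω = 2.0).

L_w = 2 × 360 = 720 mm; section modulus (unit throat) S = 2 × L²/6 = 43200 mm².
Direct shear f_v = P/L_w = 115×10³/720 = 159.7 N/mm.
Moment M = P × e = 115×10³ × 115 = 13225000 N·mm; bending f_b = M/S = 306.1 N/mm.
f_max = √(f_v² + f_b²) = √(159.7² + 306.1²) = 345.3 N/mm.
r_n/Ω = (1/2.0) × 0.6 × 430 × (0.707 × 5) = 456 N/mm → adequate.

f_max ≈ 345 N/mm; adequate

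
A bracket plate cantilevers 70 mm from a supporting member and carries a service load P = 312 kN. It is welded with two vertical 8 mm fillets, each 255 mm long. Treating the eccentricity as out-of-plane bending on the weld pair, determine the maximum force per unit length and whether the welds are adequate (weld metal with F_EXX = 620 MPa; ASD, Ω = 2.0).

L_w = 2 × 255 = 510 mm; section modulus (unit throat) S = 2 × L²/6 = 21680 mm².
Direct shear f_v = P/L_w = 312×10³/510 = 611.8 N/mm.
Moment M = P × e = 312×10³ × 70 = 21840000 N·mm; bending f_b = M/S = 1008 N/mm.
f_max = √(f_v² + f_b²) = √(611.8² + 1008²) = 1179 N/mm.
r_n/Ω = (1/2.0) × 0.6 × 620 × (0.707 × 8) = 1052 N/mm → NOT adequate.

f_max ≈ 1180 N/mm; NOT adequate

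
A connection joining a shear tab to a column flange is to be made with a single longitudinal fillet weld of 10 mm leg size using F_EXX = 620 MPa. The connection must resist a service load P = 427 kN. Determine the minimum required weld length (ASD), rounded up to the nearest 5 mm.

L = 325 mm

Throat t_e = 0.707 × 10 = 7.07 mm.
r_n/Ω = (0.6 × 620 × 7.07) / 2.0 = 1315 N/mm = 1.315 kN/mm.
L_req = P / (r_n/Ω) = 427 / 1.315 = 324.7 mm total.
Round up → use L = 325 mm.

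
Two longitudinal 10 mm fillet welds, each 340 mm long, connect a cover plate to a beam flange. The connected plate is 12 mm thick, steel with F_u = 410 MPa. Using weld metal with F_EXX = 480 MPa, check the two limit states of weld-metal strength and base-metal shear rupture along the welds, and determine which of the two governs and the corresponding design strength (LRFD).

φR_n ≈ 1040 kN (weld metal governs)

t_e = 0.707 × 10 = 7.07 mm; L = 680 mm.
Weld metal: φR_n = 0.75 × 0.6 × 480 × 7.07 × 680 × 10⁻³ = 1038 kN.
Base metal (shear rupture): φR_n = 0.75 × 0.6 × 410 × 12 × 680 × 10⁻³ = 1506 kN.
Governing: weld metal.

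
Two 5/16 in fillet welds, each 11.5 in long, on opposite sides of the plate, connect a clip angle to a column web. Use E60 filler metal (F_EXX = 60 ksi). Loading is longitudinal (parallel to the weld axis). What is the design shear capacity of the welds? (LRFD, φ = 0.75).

Effective throat t_e = 0.707 × 0.3125 = 0.2209 in.
Total length L = 23 in; A_we = 0.2209 × 23 = 5.082 in².
F_nw = 0.6 F_EXX = 0.6 × 60 = 36 ksi.
φR_n = 0.75 × 36 × 5.082 = 137.2 kips.

φR_n ≈ 137 kips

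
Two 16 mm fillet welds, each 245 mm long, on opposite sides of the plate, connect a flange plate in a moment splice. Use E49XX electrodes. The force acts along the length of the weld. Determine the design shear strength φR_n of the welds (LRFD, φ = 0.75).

φR_n ≈ 1220 kN

E49XX → F_EXX = 490 MPa.
Effective throat t_e = 0.707 × 16 = 11.31 mm.
Total length L = 490 mm; A_we = 11.31 × 490 = 5543 mm².
F_nw = 0.6 F_EXX = 0.6 × 490 = 294 MPa.
φR_n = 0.75 × 294 × 5543 × 10⁻³ = 1222 kN.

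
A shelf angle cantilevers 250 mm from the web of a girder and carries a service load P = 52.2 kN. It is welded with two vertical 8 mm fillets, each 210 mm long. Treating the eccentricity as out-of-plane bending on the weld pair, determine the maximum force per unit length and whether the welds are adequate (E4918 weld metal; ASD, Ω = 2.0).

E49XX → F_EXX = 490 MPa.
L_w = 2 × 210 = 420 mm; section modulus (unit throat) S = 2 × L²/6 = 14700 mm².
Direct shear f_v = P/L_w = 52.2×10³/420 = 124.3 N/mm.
Moment M = P × e = 52.2×10³ × 250 = 13050000 N·mm; bending f_b = M/S = 887.8 N/mm.
f_max = √(f_v² + f_b²) = √(124.3² + 887.8²) = 896.4 N/mm.
r_n/Ω = (1/2.0) × 0.6 × 490 × (0.707 × 8) = 831.4 N/mm → NOT adequate.

f_max ≈ 896 N/mm; NOT adequate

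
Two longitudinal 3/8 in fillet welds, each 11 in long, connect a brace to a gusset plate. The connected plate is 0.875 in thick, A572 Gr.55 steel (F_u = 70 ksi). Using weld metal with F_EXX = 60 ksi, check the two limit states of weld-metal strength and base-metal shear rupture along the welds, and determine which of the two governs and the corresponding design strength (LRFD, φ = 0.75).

φR_n ≈ 157 kips (weld metal governs)

t_e = 0.707 × 0.375 = 0.2651 in; L = 22 in.
Weld metal: φR_n = 0.75 × 0.6 × 60 × 0.2651 × 22 = 157.5 kips.
Base metal (shear rupture): φR_n = 0.75 × 0.6 × 70 × 0.875 × 22 = 606.4 kips.
Governing: weld metal.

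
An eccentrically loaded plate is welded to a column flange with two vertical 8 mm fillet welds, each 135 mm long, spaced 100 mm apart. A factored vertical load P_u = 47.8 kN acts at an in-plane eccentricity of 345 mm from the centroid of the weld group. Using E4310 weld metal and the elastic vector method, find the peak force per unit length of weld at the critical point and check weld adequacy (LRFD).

f_max ≈ 1390 N/mm; NOT adequate

E43XX → F_EXX = 430 MPa.
Total weld length L_w = 270 mm. Treat welds as unit-width lines.
Polar moment about centroid: J = 2[d³/12 + d(b/2)²] = 2[135³/12 + 135×50²] = 1085000 mm³.
Direct shear f_v = P/L_w = 47.8×10³ / 270 = 177 N/mm (vertical).
Torsion M = P·e = 47.8×10³ × 345 = 16491000 N·mm.
Critical point at (x, y) = (50, 67.5) from centroid. f_tx = M·y/J = 1026 N/mm; f_ty = M·x/J = 759.9 N/mm.
Resultant f_max = √[f_tx² + (f_v + f_ty)²] = √[1026² + (177 + 759.9)²] = 1389 N/mm.
Capacity per unit length: φr_n = 0.75 × 0.6 × 430 × (0.707 × 8) = 1094 N/mm.
1389 > 1094 → NOT adequate.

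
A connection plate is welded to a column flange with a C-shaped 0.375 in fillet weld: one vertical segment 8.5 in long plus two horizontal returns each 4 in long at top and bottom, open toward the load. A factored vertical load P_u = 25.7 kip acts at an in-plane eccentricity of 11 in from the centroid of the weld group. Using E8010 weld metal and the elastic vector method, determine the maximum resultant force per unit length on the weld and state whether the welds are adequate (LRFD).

f_max ≈ 7.63 kip/in; adequate

E80XX → F_EXX = 80 ksi.
Total weld length L_w = 16.5 in. Treat welds as unit-width lines.
Centroid: x̄ = 2×4×2 / 16.5 = 0.9697 in from the vertical weld.
Polar moment about centroid: J = I_x + I_y = [8.5³/12 + 2×4×4.25²] + [8.5×0.9697² + 2(4³/12 + 4×1.03²)] = 222.8 in³.
Direct shear f_v = P/L_w = 25.7 / 16.5 = 1.558 kip/in (vertical).
Torsion M = P·e = 25.7 × 11 = 282.7 kip·in.
Critical point at (x, y) = (3.03, 4.25) from centroid. f_tx = M·y/J = 5.392 kip/in; f_ty = M·x/J = 3.845 kip/in.
Resultant f_max = √[f_tx² + (f_v + f_ty)²] = √[5.392² + (1.558 + 3.845)²] = 7.633 kip/in.
Capacity per unit length: φr_n = 0.75 × 0.6 × 80 × (0.707 × 0.375) = 9.544 kip/in.
7.633 ≤ 9.544 → adequate.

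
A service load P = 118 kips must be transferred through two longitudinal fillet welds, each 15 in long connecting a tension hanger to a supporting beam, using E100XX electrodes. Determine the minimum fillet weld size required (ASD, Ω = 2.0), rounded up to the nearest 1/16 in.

E100XX → F_EXX = 100 ksi.
Total weld length L = 30 in.
Required throat t_e = P × Ω / (0.6 F_EXX × L) = 118 × 2.0 / (0.6 × 100 × 30) = 0.1311 in.
Required leg w = t_e / 0.707 = 0.1854 in → use 3/16 in.

w = 3/16 in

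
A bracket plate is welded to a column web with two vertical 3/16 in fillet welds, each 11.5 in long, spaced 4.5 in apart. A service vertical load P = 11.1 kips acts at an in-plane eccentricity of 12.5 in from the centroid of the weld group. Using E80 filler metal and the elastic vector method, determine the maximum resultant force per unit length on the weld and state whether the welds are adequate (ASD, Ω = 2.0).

E80XX → F_EXX = 80 ksi.
Total weld length L_w = 23 in. Treat welds as unit-width lines.
Polar moment about centroid: J = 2[d³/12 + d(b/2)²] = 2[11.5³/12 + 11.5×2.25²] = 369.9 in³.
Direct shear f_v = P/L_w = 11.1 / 23 = 0.4826 kip/in (vertical).
Torsion M = P·e = 11.1 × 12.5 = 138.75 kip·in.
Critical point at (x, y) = (2.25, 5.75) from centroid. f_tx = M·y/J = 2.157 kip/in; f_ty = M·x/J = 0.8439 kip/in.
Resultant f_max = √[f_tx² + (f_v + f_ty)²] = √[2.157² + (0.4826 + 0.8439)²] = 2.532 kip/in.
Capacity per unit length: r_n/Ω = (1/2.0) × 0.6 × 80 × (0.707 × 0.1875) = 3.181 kip/in.
2.532 ≤ 3.181 → adequate.

f_max ≈ 2.53 kip/in; adequate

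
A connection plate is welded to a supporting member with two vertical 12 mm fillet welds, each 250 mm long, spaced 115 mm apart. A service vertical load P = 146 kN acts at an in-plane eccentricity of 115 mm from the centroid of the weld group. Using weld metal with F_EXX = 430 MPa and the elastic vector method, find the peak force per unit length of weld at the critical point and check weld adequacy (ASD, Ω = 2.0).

Total weld length L_w = 500 mm. Treat welds as unit-width lines.
Polar moment about centroid: J = 2[d³/12 + d(b/2)²] = 2[250³/12 + 250×57.5²] = 4257000 mm³.
Direct shear f_v = P/L_w = 146×10³ / 500 = 292 N/mm (vertical).
Torsion M = P·e = 146×10³ × 115 = 16790000 N·mm.
Critical point at (x, y) = (57.5, 125) from centroid. f_tx = M·y/J = 493 N/mm; f_ty = M·x/J = 226.8 N/mm.
Resultant f_max = √[f_tx² + (f_v + f_ty)²] = √[493² + (292 + 226.8)²] = 715.6 N/mm.
Capacity per unit length: r_n/Ω = (1/2.0) × 0.6 × 430 × (0.707 × 12) = 1094 N/mm.
715.6 ≤ 1094 → adequate.

f_max ≈ 716 N/mm; adequate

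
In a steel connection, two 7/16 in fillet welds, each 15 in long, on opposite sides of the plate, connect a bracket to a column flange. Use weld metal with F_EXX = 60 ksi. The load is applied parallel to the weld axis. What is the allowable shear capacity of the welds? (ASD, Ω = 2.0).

R_n/Ω ≈ 167 kips

Effective throat t_e = 0.707 × 0.4375 = 0.3093 in.
Total length L = 30 in; A_we = 0.3093 × 30 = 9.279 in².
F_nw = 0.6 F_EXX = 0.6 × 60 = 36 ksi.
R_n = 36 × 9.279 = 334.1 kips; R_n/Ω = 334.1/2.0 = 167 kips.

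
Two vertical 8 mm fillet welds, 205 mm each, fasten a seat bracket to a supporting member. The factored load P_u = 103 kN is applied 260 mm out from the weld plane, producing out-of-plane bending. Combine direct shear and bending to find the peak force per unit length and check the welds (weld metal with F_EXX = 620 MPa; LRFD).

L_w = 2 × 205 = 410 mm; section modulus (unit throat) S = 2 × L²/6 = 14010 mm².
Direct shear f_v = P/L_w = 103×10³/410 = 251.2 N/mm.
Moment M = P × e = 103×10³ × 260 = 26780000 N·mm; bending f_b = M/S = 1912 N/mm.
f_max = √(f_v² + f_b²) = √(251.2² + 1912²) = 1928 N/mm.
φr_n = 0.75 × 0.6 × 620 × (0.707 × 8) = 1578 N/mm → NOT adequate.

f_max ≈ 1930 N/mm; NOT adequate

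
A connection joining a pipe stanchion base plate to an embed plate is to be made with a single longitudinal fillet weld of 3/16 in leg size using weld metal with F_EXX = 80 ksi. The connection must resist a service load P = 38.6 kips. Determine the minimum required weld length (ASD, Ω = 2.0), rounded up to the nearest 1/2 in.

L = 12.5 in

Throat t_e = 0.707 × 0.1875 = 0.1326 in.
r_n/Ω = (0.6 × 80 × 0.1326) / 2.0 = 3.181 kip/in.
L_req = P / (r_n/Ω) = 38.6 / 3.181 = 12.13 in total.
Round up → use L = 12.5 in.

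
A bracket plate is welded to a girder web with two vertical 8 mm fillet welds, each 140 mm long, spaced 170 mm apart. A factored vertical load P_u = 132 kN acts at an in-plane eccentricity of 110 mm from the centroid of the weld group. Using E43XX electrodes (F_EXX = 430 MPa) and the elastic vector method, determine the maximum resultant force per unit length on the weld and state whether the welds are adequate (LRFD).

Total weld length L_w = 280 mm. Treat welds as unit-width lines.
Polar moment about centroid: J = 2[d³/12 + d(b/2)²] = 2[140³/12 + 140×85²] = 2480000 mm³.
Direct shear f_v = P/L_w = 132×10³ / 280 = 471.4 N/mm (vertical).
Torsion M = P·e = 132×10³ × 110 = 14520000 N·mm.
Critical point at (x, y) = (85, 70) from centroid. f_tx = M·y/J = 409.8 N/mm; f_ty = M·x/J = 497.6 N/mm.
Resultant f_max = √[f_tx² + (f_v + f_ty)²] = √[409.8² + (471.4 + 497.6)²] = 1052 N/mm.
Capacity per unit length: φr_n = 0.75 × 0.6 × 430 × (0.707 × 8) = 1094 N/mm.
1052 ≤ 1094 → adequate.

f_max ≈ 1050 N/mm; adequate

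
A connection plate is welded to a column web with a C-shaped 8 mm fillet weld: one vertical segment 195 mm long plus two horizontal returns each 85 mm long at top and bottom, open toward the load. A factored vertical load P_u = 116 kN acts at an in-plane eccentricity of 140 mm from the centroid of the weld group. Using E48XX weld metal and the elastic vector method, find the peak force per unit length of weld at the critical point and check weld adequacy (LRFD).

f_max ≈ 975 N/mm; adequate

E48XX → F_EXX = 480 MPa.
Total weld length L_w = 365 mm. Treat welds as unit-width lines.
Centroid: x̄ = 2×85×42.5 / 365 = 19.79 mm from the vertical weld.
Polar moment about centroid: J = I_x + I_y = [195³/12 + 2×85×97.5²] + [195×19.79² + 2(85³/12 + 85×22.71²)] = 2500000 mm³.
Direct shear f_v = P/L_w = 116×10³ / 365 = 317.8 N/mm (vertical).
Torsion M = P·e = 116×10³ × 140 = 16240000 N·mm.
Critical point at (x, y) = (65.21, 97.5) from centroid. f_tx = M·y/J = 633.3 N/mm; f_ty = M·x/J = 423.5 N/mm.
Resultant f_max = √[f_tx² + (f_v + f_ty)²] = √[633.3² + (317.8 + 423.5)²] = 975 N/mm.
Capacity per unit length: φr_n = 0.75 × 0.6 × 480 × (0.707 × 8) = 1222 N/mm.
975 ≤ 1222 → adequate.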